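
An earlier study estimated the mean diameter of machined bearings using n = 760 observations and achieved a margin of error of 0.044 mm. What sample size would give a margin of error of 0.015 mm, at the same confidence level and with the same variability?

6540

Margin of error scales as 1/√n, so n₂ = n₁·(E₁/E₂)².
n₂ = 760 × (0.044/0.015)² = 760 × 8.604 = 6539.04
Round up: n₂ = 6540.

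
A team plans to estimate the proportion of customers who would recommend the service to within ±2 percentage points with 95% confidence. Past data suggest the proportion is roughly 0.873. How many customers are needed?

For a proportion with margin E = 0.02 at 95% confidence, z = 1.960.
n = p̂(1−p̂)(z/E)² = 0.873 × 0.127 × (1.960/0.02)² = 1064.81
Round up: n = 1065.

1065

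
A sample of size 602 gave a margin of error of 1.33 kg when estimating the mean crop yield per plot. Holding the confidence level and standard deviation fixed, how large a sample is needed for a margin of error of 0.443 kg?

5427

Margin of error scales as 1/√n, so n₂ = n₁·(E₁/E₂)².
n₂ = 602 × (1.33/0.443)² = 602 × 9.014 = 5426.43
Round up: n₂ = 5427.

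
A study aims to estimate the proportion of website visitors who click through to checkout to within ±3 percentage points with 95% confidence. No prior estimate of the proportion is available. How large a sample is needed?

1068

For a proportion with margin E = 0.03 at 95% confidence, z = 1.960.
With no prior estimate, use p = 0.5, which maximizes p(1−p) at 0.25.
n = 0.25 × (z/E)² = 0.25 × (1.960/0.03)² = 1067.11
Round up: n = 1068.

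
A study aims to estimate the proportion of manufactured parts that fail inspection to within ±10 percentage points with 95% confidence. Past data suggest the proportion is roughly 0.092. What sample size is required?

33

For a proportion with margin E = 0.1 at 95% confidence, z = 1.960.
n = p̂(1−p̂)(z/E)² = 0.092 × 0.908 × (1.960/0.1)² = 32.09
Round up: n = 33.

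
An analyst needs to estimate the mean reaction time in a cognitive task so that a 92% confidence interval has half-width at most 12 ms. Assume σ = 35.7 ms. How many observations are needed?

For a mean, the margin of error is E = z·σ/√n, so n = (zσ/E)².
At 92% confidence, z = 1.751.
n = (1.751 × 35.7 / 12)² = 27.14
Round up: n = 28.

28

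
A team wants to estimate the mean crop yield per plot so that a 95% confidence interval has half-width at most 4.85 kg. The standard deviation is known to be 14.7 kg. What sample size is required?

For a mean, the margin of error is E = z·σ/√n, so n = (zσ/E)².
At 95% confidence, z = 1.960.
n = (1.960 × 14.7 / 4.85)² = 35.29
Round up: n = 36.

36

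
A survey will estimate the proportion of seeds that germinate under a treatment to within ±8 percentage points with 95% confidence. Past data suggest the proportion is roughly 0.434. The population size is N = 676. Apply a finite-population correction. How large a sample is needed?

122

For a proportion with margin E = 0.08 at 95% confidence, z = 1.960.
n = p̂(1−p̂)(z/E)² = 0.434 × 0.566 × (1.960/0.08)² = 147.45 — call this n₀.
Finite-population correction with N = 676: n = n₀ / (1 + (n₀−1)/N) = 147.45 / 1.217 = 121.16
Round up: n = 122.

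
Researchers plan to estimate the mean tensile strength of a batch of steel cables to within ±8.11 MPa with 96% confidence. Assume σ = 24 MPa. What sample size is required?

n = 37

For a mean, the margin of error is E = z·σ/√n, so n = (zσ/E)².
At 96% confidence, z = 2.054.
n = (2.054 × 24 / 8.11)² = 36.95
Round up: n = 37.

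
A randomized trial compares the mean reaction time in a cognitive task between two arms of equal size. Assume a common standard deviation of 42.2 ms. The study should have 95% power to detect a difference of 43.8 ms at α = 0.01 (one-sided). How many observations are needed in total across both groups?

For two equal groups, n per group = 2·((z_α + z_β)·σ/δ)².
z_α = 2.326; z_β = 1.645 (power 95%).
n = 2 × (3.971 × 42.2 / 43.8)² = 2 × 14.64 = 29.28
Round up: n = 30 per group.
Total across both groups: 2 × 30 = 60.

60 total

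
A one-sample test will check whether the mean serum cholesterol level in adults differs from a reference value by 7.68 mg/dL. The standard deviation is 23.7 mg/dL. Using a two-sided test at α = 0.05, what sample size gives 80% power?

For a one-sample z-test, n = ((z_{α/2} + z_β)·σ/δ)².
z_{α/2} = 1.960 (two-sided α = 0.05); z_β = 0.842 (power 80% → β = 0.2).
n = (2.802 × 23.7 / 7.68)² = 74.77
Round up: n = 75.

75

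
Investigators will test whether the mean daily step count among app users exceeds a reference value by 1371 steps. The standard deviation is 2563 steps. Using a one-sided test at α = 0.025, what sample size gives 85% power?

For a one-sample z-test, n = ((z_α + z_β)·σ/δ)².
z_α = 1.960 (one-sided α = 0.025); z_β = 1.036 (power 85% → β = 0.15).
n = (2.996 × 2563 / 1371)² = 31.37
Round up: n = 32.

n = 32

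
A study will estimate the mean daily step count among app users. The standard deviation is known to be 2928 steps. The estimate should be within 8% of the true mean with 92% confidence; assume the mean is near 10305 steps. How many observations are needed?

For a mean, the margin of error is E = z·σ/√n, so n = (zσ/E)².
At 92% confidence, z = 1.751.
E = 8% of 10305 = 824.4 steps.
n = (1.751 × 2928 / 824.4)² = 38.68
Round up: n = 39.

39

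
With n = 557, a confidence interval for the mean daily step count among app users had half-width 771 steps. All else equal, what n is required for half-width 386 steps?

n = 2223

Margin of error scales as 1/√n, so n₂ = n₁·(E₁/E₂)².
n₂ = 557 × (771/386)² = 557 × 3.99 = 2222.43
Round up: n₂ = 2223.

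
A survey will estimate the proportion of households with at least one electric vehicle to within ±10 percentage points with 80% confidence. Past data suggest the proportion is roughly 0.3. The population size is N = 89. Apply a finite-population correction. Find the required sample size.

For a proportion with margin E = 0.1 at 80% confidence, z = 1.282.
n = p̂(1−p̂)(z/E)² = 0.3 × 0.7 × (1.282/0.1)² = 34.51 — call this n₀.
Finite-population correction with N = 89: n = n₀ / (1 + (n₀−1)/N) = 34.51 / 1.377 = 25.06
Round up: n = 26.

26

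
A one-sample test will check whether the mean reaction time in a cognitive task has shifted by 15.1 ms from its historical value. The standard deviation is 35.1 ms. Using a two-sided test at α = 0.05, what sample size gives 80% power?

n = 43

For a one-sample z-test, n = ((z_{α/2} + z_β)·σ/δ)².
z_{α/2} = 1.960 (two-sided α = 0.05); z_β = 0.842 (power 80% → β = 0.2).
n = (2.802 × 35.1 / 15.1)² = 42.42
Round up: n = 43.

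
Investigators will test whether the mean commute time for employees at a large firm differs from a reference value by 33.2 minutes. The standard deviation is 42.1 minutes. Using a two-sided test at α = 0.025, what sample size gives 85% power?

For a one-sample z-test, n = ((z_{α/2} + z_β)·σ/δ)².
z_{α/2} = 2.241 (two-sided α = 0.025); z_β = 1.036 (power 85% → β = 0.15).
n = (3.277 × 42.1 / 33.2)² = 17.27
Round up: n = 18.

18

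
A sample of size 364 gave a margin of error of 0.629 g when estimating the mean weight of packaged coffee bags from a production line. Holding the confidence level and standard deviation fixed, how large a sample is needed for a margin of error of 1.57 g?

59

Margin of error scales as 1/√n, so n₂ = n₁·(E₁/E₂)².
n₂ = 364 × (0.629/1.57)² = 364 × 0.1605 = 58.42
Round up: n₂ = 59.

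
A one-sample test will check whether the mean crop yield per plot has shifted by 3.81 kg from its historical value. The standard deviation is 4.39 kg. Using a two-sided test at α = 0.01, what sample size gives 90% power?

For a one-sample z-test, n = ((z_{α/2} + z_β)·σ/δ)².
z_{α/2} = 2.576 (two-sided α = 0.01); z_β = 1.282 (power 90% → β = 0.1).
n = (3.858 × 4.39 / 3.81)² = 19.76
Round up: n = 20.

20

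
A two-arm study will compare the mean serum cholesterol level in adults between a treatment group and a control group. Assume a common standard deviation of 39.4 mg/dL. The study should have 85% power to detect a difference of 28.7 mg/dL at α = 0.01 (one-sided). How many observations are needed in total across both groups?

86 total

For two equal groups, n per group = 2·((z_α + z_β)·σ/δ)².
z_α = 2.326; z_β = 1.036 (power 85%).
n = 2 × (3.362 × 39.4 / 28.7)² = 2 × 21.30 = 42.60
Round up: n = 43 per group.
Total across both groups: 2 × 43 = 86.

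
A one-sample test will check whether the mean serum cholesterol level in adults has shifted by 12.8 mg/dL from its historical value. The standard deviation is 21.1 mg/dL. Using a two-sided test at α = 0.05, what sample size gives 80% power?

n = 22

For a one-sample z-test, n = ((z_{α/2} + z_β)·σ/δ)².
z_{α/2} = 1.960 (two-sided α = 0.05); z_β = 0.842 (power 80% → β = 0.2).
n = (2.802 × 21.1 / 12.8)² = 21.33
Round up: n = 22.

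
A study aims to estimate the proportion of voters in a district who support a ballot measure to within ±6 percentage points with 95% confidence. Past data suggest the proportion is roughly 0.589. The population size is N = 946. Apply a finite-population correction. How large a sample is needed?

For a proportion with margin E = 0.06 at 95% confidence, z = 1.960.
n = p̂(1−p̂)(z/E)² = 0.589 × 0.411 × (1.960/0.06)² = 258.33 — call this n₀.
Finite-population correction with N = 946: n = n₀ / (1 + (n₀−1)/N) = 258.33 / 1.272 = 203.09
Round up: n = 204.

204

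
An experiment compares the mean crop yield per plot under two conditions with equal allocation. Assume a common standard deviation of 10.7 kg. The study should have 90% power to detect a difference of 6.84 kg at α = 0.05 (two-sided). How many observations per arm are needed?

52 per group

For two equal groups, n per group = 2·((z_{α/2} + z_β)·σ/δ)².
z_{α/2} = 1.960; z_β = 1.282 (power 90%).
n = 2 × (3.242 × 10.7 / 6.84)² = 2 × 25.72 = 51.44
Round up: n = 52 per group.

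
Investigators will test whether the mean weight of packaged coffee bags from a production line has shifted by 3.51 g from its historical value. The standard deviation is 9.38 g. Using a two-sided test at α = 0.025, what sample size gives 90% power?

For a one-sample z-test, n = ((z_{α/2} + z_β)·σ/δ)².
z_{α/2} = 2.241 (two-sided α = 0.025); z_β = 1.282 (power 90% → β = 0.1).
n = (3.523 × 9.38 / 3.51)² = 88.64
Round up: n = 89.

89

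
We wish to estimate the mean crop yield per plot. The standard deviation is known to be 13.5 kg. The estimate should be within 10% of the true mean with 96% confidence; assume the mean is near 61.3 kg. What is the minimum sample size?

For a mean, the margin of error is E = z·σ/√n, so n = (zσ/E)².
At 96% confidence, z = 2.054.
E = 10% of 61.3 = 6.13 kg.
n = (2.054 × 13.5 / 6.13)² = 20.46
Round up: n = 21.

n = 21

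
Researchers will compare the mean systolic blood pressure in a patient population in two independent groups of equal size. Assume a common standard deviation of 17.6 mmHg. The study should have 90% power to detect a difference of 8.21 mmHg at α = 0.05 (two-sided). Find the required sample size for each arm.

97 per group

For two equal groups, n per group = 2·((z_{α/2} + z_β)·σ/δ)².
z_{α/2} = 1.960; z_β = 1.282 (power 90%).
n = 2 × (3.242 × 17.6 / 8.21)² = 2 × 48.30 = 96.60
Round up: n = 97 per group.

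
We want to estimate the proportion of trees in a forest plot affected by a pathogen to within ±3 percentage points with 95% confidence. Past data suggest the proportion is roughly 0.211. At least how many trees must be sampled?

711

For a proportion with margin E = 0.03 at 95% confidence, z = 1.960.
n = p̂(1−p̂)(z/E)² = 0.211 × 0.789 × (1.960/0.03)² = 710.61
Round up: n = 711.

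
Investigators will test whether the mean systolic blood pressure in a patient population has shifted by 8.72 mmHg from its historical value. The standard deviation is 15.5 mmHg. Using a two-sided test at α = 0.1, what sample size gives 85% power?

n = 23

For a one-sample z-test, n = ((z_{α/2} + z_β)·σ/δ)².
z_{α/2} = 1.645 (two-sided α = 0.1); z_β = 1.036 (power 85% → β = 0.15).
n = (2.681 × 15.5 / 8.72)² = 22.71
Round up: n = 23.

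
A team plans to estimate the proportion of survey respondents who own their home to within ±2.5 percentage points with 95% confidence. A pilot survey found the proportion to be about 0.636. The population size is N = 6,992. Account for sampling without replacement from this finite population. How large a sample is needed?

For a proportion with margin E = 0.025 at 95% confidence, z = 1.960.
n = p̂(1−p̂)(z/E)² = 0.636 × 0.364 × (1.960/0.025)² = 1422.95 — call this n₀.
Finite-population correction with N = 6,992: n = n₀ / (1 + (n₀−1)/N) = 1422.95 / 1.203 = 1182.83
Round up: n = 1183.

1183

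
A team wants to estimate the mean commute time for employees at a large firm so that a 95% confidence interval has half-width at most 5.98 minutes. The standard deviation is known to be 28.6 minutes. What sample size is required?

88

For a mean, the margin of error is E = z·σ/√n, so n = (zσ/E)².
At 95% confidence, z = 1.960.
n = (1.960 × 28.6 / 5.98)² = 87.87
Round up: n = 88.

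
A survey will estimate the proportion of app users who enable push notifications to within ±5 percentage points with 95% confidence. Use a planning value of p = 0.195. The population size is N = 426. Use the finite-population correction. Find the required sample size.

For a proportion with margin E = 0.05 at 95% confidence, z = 1.960.
n = p̂(1−p̂)(z/E)² = 0.195 × 0.805 × (1.960/0.05)² = 241.21 — call this n₀.
Finite-population correction with N = 426: n = n₀ / (1 + (n₀−1)/N) = 241.21 / 1.564 = 154.23
Round up: n = 155.

155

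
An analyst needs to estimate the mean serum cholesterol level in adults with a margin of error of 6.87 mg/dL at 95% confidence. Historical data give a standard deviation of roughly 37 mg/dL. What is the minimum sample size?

n = 112

For a mean, the margin of error is E = z·σ/√n, so n = (zσ/E)².
At 95% confidence, z = 1.960.
n = (1.960 × 37 / 6.87)² = 111.43
Round up: n = 112.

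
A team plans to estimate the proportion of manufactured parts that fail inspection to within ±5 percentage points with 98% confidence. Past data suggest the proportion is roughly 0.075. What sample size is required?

151

For a proportion with margin E = 0.05 at 98% confidence, z = 2.326.
n = p̂(1−p̂)(z/E)² = 0.075 × 0.925 × (2.326/0.05)² = 150.14
Round up: n = 151.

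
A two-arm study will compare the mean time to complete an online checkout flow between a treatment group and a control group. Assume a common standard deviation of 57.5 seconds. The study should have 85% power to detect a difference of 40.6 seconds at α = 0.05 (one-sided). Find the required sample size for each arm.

For two equal groups, n per group = 2·((z_α + z_β)·σ/δ)².
z_α = 1.645; z_β = 1.036 (power 85%).
n = 2 × (2.681 × 57.5 / 40.6)² = 2 × 14.42 = 28.84
Round up: n = 29 per group.

29 per group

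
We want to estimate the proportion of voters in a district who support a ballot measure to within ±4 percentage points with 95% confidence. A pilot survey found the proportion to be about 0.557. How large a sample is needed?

For a proportion with margin E = 0.04 at 95% confidence, z = 1.960.
n = p̂(1−p̂)(z/E)² = 0.557 × 0.443 × (1.960/0.04)² = 592.45
Round up: n = 593.

n = 593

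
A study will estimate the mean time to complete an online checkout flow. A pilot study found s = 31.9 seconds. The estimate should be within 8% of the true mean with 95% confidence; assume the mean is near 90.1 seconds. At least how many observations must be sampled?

76

For a mean, the margin of error is E = z·σ/√n, so n = (zσ/E)².
At 95% confidence, z = 1.960.
E = 8% of 90.1 = 7.208 seconds.
n = (1.960 × 31.9 / 7.208)² = 75.24
Round up: n = 76.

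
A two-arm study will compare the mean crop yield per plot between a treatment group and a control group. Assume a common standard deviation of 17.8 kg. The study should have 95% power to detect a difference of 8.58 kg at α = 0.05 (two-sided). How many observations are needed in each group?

112 per group

For two equal groups, n per group = 2·((z_{α/2} + z_β)·σ/δ)².
z_{α/2} = 1.960; z_β = 1.645 (power 95%).
n = 2 × (3.605 × 17.8 / 8.58)² = 2 × 55.93 = 111.86
Round up: n = 112 per group.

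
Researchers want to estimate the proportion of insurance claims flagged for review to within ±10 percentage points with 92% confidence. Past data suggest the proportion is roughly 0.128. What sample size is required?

n = 35

For a proportion with margin E = 0.1 at 92% confidence, z = 1.751.
n = p̂(1−p̂)(z/E)² = 0.128 × 0.872 × (1.751/0.1)² = 34.22
Round up: n = 35.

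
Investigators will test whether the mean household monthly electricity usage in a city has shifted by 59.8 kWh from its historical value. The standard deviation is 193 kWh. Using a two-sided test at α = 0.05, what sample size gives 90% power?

For a one-sample z-test, n = ((z_{α/2} + z_β)·σ/δ)².
z_{α/2} = 1.960 (two-sided α = 0.05); z_β = 1.282 (power 90% → β = 0.1).
n = (3.242 × 193 / 59.8)² = 109.48
Round up: n = 110.

110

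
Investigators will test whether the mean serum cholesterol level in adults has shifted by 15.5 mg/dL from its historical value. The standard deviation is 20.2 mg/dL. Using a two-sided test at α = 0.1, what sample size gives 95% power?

19

For a one-sample z-test, n = ((z_{α/2} + z_β)·σ/δ)².
z_{α/2} = 1.645 (two-sided α = 0.1); z_β = 1.645 (power 95% → β = 0.05).
n = (3.290 × 20.2 / 15.5)² = 18.38
Round up: n = 19.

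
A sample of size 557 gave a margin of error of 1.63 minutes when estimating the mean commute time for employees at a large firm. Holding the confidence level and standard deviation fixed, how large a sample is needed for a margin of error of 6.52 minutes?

Margin of error scales as 1/√n, so n₂ = n₁·(E₁/E₂)².
n₂ = 557 × (1.63/6.52)² = 557 × 0.0625 = 34.81
Round up: n₂ = 35.

n = 35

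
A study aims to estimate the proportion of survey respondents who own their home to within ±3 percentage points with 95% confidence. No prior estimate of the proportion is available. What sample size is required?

1068

For a proportion with margin E = 0.03 at 95% confidence, z = 1.960.
With no prior estimate, use p = 0.5, which maximizes p(1−p) at 0.25.
n = 0.25 × (z/E)² = 0.25 × (1.960/0.03)² = 1067.11
Round up: n = 1068.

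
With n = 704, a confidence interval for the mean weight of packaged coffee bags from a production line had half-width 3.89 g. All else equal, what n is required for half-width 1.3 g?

n = 6304

Margin of error scales as 1/√n, so n₂ = n₁·(E₁/E₂)².
n₂ = 704 × (3.89/1.3)² = 704 × 8.954 = 6303.62
Round up: n₂ = 6304.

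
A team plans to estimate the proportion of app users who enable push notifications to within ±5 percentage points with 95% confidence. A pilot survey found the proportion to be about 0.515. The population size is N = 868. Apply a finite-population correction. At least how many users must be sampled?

267

For a proportion with margin E = 0.05 at 95% confidence, z = 1.960.
n = p̂(1−p̂)(z/E)² = 0.515 × 0.485 × (1.960/0.05)² = 383.81 — call this n₀.
Finite-population correction with N = 868: n = n₀ / (1 + (n₀−1)/N) = 383.81 / 1.441 = 266.35
Round up: n = 267.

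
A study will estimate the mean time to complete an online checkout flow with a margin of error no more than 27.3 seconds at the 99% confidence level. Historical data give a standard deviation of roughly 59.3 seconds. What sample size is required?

For a mean, the margin of error is E = z·σ/√n, so n = (zσ/E)².
At 99% confidence, z = 2.576.
n = (2.576 × 59.3 / 27.3)² = 31.31
Round up: n = 32.

32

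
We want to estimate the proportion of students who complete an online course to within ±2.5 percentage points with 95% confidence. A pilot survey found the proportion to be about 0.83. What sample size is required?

For a proportion with margin E = 0.025 at 95% confidence, z = 1.960.
n = p̂(1−p̂)(z/E)² = 0.83 × 0.17 × (1.960/0.025)² = 867.28
Round up: n = 868.

868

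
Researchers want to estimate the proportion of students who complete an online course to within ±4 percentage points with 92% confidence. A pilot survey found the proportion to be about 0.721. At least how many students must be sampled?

For a proportion with margin E = 0.04 at 92% confidence, z = 1.751.
n = p̂(1−p̂)(z/E)² = 0.721 × 0.279 × (1.751/0.04)² = 385.47
Round up: n = 386.

386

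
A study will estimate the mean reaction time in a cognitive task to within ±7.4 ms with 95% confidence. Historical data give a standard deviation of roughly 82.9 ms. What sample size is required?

483

For a mean, the margin of error is E = z·σ/√n, so n = (zσ/E)².
At 95% confidence, z = 1.960.
n = (1.960 × 82.9 / 7.4)² = 482.12
Round up: n = 483.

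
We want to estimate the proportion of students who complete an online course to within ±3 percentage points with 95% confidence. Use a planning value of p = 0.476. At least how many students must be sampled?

1065

For a proportion with margin E = 0.03 at 95% confidence, z = 1.960.
n = p̂(1−p̂)(z/E)² = 0.476 × 0.524 × (1.960/0.03)² = 1064.65
Round up: n = 1065.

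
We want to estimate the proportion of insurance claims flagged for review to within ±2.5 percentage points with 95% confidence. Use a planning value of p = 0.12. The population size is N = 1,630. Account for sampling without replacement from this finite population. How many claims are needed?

For a proportion with margin E = 0.025 at 95% confidence, z = 1.960.
n = p̂(1−p̂)(z/E)² = 0.12 × 0.88 × (1.960/0.025)² = 649.08 — call this n₀.
Finite-population correction with N = 1,630: n = n₀ / (1 + (n₀−1)/N) = 649.08 / 1.398 = 464.29
Round up: n = 465.

465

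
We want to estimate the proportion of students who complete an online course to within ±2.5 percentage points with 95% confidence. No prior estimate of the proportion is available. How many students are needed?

1537

For a proportion with margin E = 0.025 at 95% confidence, z = 1.960.
With no prior estimate, use p = 0.5, which maximizes p(1−p) at 0.25.
n = 0.25 × (z/E)² = 0.25 × (1.960/0.025)² = 1536.64
Round up: n = 1537.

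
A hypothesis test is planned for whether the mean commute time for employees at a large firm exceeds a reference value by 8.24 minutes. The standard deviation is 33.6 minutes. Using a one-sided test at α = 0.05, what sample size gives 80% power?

103

For a one-sample z-test, n = ((z_α + z_β)·σ/δ)².
z_α = 1.645 (one-sided α = 0.05); z_β = 0.842 (power 80% → β = 0.2).
n = (2.487 × 33.6 / 8.24)² = 102.84
Round up: n = 103.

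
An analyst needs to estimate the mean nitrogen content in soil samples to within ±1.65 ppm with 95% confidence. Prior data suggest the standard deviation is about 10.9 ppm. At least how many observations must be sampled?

168

For a mean, the margin of error is E = z·σ/√n, so n = (zσ/E)².
At 95% confidence, z = 1.960.
n = (1.960 × 10.9 / 1.65)² = 167.65
Round up: n = 168.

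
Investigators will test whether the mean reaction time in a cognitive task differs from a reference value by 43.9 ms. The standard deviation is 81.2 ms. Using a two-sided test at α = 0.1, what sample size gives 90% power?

30

For a one-sample z-test, n = ((z_{α/2} + z_β)·σ/δ)².
z_{α/2} = 1.645 (two-sided α = 0.1); z_β = 1.282 (power 90% → β = 0.1).
n = (2.927 × 81.2 / 43.9)² = 29.31
Round up: n = 30.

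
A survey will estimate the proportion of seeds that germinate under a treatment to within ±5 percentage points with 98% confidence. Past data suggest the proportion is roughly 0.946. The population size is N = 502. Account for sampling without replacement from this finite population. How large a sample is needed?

n = 91

For a proportion with margin E = 0.05 at 98% confidence, z = 2.326.
n = p̂(1−p̂)(z/E)² = 0.946 × 0.054 × (2.326/0.05)² = 110.55 — call this n₀.
Finite-population correction with N = 502: n = n₀ / (1 + (n₀−1)/N) = 110.55 / 1.218 = 90.76
Round up: n = 91.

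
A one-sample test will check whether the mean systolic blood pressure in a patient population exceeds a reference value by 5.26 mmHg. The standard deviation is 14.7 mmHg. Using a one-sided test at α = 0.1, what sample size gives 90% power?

For a one-sample z-test, n = ((z_α + z_β)·σ/δ)².
z_α = 1.282 (one-sided α = 0.1); z_β = 1.282 (power 90% → β = 0.1).
n = (2.564 × 14.7 / 5.26)² = 51.35
Round up: n = 52.

n = 52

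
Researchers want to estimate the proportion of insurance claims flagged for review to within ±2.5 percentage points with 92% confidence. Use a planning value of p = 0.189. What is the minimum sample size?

752

For a proportion with margin E = 0.025 at 92% confidence, z = 1.751.
n = p̂(1−p̂)(z/E)² = 0.189 × 0.811 × (1.751/0.025)² = 751.93
Round up: n = 752.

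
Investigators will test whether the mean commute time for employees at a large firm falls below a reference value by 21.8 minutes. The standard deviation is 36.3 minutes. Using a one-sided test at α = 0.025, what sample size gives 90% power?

n = 30

For a one-sample z-test, n = ((z_α + z_β)·σ/δ)².
z_α = 1.960 (one-sided α = 0.025); z_β = 1.282 (power 90% → β = 0.1).
n = (3.242 × 36.3 / 21.8)² = 29.14
Round up: n = 30.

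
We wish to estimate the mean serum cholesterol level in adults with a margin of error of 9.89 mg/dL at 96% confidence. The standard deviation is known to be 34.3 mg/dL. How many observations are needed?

For a mean, the margin of error is E = z·σ/√n, so n = (zσ/E)².
At 96% confidence, z = 2.054.
n = (2.054 × 34.3 / 9.89)² = 50.75
Round up: n = 51.

51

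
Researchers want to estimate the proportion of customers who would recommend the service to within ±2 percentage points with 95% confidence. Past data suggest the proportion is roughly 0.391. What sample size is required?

For a proportion with margin E = 0.02 at 95% confidence, z = 1.960.
n = p̂(1−p̂)(z/E)² = 0.391 × 0.609 × (1.960/0.02)² = 2286.89
Round up: n = 2287.

2287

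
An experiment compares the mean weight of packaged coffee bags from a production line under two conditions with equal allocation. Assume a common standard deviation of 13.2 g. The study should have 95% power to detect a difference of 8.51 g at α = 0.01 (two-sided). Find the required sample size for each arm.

For two equal groups, n per group = 2·((z_{α/2} + z_β)·σ/δ)².
z_{α/2} = 2.576; z_β = 1.645 (power 95%).
n = 2 × (4.221 × 13.2 / 8.51)² = 2 × 42.87 = 85.74
Round up: n = 86 per group.

86 per group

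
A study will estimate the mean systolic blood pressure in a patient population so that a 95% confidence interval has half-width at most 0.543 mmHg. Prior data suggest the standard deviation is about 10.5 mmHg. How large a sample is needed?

For a mean, the margin of error is E = z·σ/√n, so n = (zσ/E)².
At 95% confidence, z = 1.960.
n = (1.960 × 10.5 / 0.543)² = 1436.45
Round up: n = 1437.

1437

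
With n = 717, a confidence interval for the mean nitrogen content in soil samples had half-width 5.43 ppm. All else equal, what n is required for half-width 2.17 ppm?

Margin of error scales as 1/√n, so n₂ = n₁·(E₁/E₂)².
n₂ = 717 × (5.43/2.17)² = 717 × 6.262 = 4489.85
Round up: n₂ = 4490.

n = 4490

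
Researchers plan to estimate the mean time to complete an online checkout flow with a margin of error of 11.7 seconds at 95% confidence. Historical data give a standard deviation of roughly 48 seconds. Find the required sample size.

For a mean, the margin of error is E = z·σ/√n, so n = (zσ/E)².
At 95% confidence, z = 1.960.
n = (1.960 × 48 / 11.7)² = 64.66
Round up: n = 65.

65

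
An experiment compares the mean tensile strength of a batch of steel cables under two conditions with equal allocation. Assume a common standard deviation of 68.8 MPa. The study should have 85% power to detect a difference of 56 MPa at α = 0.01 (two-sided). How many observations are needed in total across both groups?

80 total

For two equal groups, n per group = 2·((z_{α/2} + z_β)·σ/δ)².
z_{α/2} = 2.576; z_β = 1.036 (power 85%).
n = 2 × (3.612 × 68.8 / 56)² = 2 × 19.69 = 39.38
Round up: n = 40 per group.
Total across both groups: 2 × 40 = 80.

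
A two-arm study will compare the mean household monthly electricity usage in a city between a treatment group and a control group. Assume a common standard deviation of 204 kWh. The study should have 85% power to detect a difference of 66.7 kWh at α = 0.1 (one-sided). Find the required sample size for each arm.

101 per group

For two equal groups, n per group = 2·((z_α + z_β)·σ/δ)².
z_α = 1.282; z_β = 1.036 (power 85%).
n = 2 × (2.318 × 204 / 66.7)² = 2 × 50.26 = 100.52
Round up: n = 101 per group.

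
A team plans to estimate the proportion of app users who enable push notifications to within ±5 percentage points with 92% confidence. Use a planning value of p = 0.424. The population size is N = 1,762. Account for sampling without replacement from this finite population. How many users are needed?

For a proportion with margin E = 0.05 at 92% confidence, z = 1.751.
n = p̂(1−p̂)(z/E)² = 0.424 × 0.576 × (1.751/0.05)² = 299.52 — call this n₀.
Finite-population correction with N = 1,762: n = n₀ / (1 + (n₀−1)/N) = 299.52 / 1.169 = 256.22
Round up: n = 257.

257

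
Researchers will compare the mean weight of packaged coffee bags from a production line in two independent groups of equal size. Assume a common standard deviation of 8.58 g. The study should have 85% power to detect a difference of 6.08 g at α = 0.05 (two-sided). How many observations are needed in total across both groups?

For two equal groups, n per group = 2·((z_{α/2} + z_β)·σ/δ)².
z_{α/2} = 1.960; z_β = 1.036 (power 85%).
n = 2 × (2.996 × 8.58 / 6.08)² = 2 × 17.88 = 35.76
Round up: n = 36 per group.
Total across both groups: 2 × 36 = 72.

72 total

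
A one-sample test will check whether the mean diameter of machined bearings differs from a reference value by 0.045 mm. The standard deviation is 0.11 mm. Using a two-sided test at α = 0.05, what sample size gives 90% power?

63

For a one-sample z-test, n = ((z_{α/2} + z_β)·σ/δ)².
z_{α/2} = 1.960 (two-sided α = 0.05); z_β = 1.282 (power 90% → β = 0.1).
n = (3.242 × 0.11 / 0.045)² = 62.80
Round up: n = 63.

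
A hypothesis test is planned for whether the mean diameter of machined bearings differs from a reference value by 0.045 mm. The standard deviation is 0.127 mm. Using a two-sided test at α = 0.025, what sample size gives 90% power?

For a one-sample z-test, n = ((z_{α/2} + z_β)·σ/δ)².
z_{α/2} = 2.241 (two-sided α = 0.025); z_β = 1.282 (power 90% → β = 0.1).
n = (3.523 × 0.127 / 0.045)² = 98.86
Round up: n = 99.

99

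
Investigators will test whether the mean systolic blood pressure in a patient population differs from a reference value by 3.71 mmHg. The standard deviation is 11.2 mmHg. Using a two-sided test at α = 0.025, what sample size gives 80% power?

For a one-sample z-test, n = ((z_{α/2} + z_β)·σ/δ)².
z_{α/2} = 2.241 (two-sided α = 0.025); z_β = 0.842 (power 80% → β = 0.2).
n = (3.083 × 11.2 / 3.71)² = 86.62
Round up: n = 87.

87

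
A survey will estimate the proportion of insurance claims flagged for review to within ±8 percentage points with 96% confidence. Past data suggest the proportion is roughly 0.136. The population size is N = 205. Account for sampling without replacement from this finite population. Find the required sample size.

57

For a proportion with margin E = 0.08 at 96% confidence, z = 2.054.
n = p̂(1−p̂)(z/E)² = 0.136 × 0.864 × (2.054/0.08)² = 77.46 — call this n₀.
Finite-population correction with N = 205: n = n₀ / (1 + (n₀−1)/N) = 77.46 / 1.373 = 56.42
Round up: n = 57.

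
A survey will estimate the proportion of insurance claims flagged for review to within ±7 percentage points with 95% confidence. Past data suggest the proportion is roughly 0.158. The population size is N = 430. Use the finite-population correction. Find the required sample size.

For a proportion with margin E = 0.07 at 95% confidence, z = 1.960.
n = p̂(1−p̂)(z/E)² = 0.158 × 0.842 × (1.960/0.07)² = 104.30 — call this n₀.
Finite-population correction with N = 430: n = n₀ / (1 + (n₀−1)/N) = 104.30 / 1.24 = 84.11
Round up: n = 85.

n = 85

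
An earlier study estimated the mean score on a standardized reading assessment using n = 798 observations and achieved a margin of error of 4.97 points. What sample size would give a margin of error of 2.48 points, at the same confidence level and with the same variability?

n = 3205

Margin of error scales as 1/√n, so n₂ = n₁·(E₁/E₂)².
n₂ = 798 × (4.97/2.48)² = 798 × 4.016 = 3204.77
Round up: n₂ = 3205.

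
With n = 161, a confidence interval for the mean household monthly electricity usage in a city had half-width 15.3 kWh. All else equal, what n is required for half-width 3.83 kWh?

2570

Margin of error scales as 1/√n, so n₂ = n₁·(E₁/E₂)².
n₂ = 161 × (15.3/3.83)² = 161 × 15.96 = 2569.56
Round up: n₂ = 2570.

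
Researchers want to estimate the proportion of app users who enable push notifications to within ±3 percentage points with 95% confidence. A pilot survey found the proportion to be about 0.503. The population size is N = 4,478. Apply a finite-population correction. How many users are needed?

For a proportion with margin E = 0.03 at 95% confidence, z = 1.960.
n = p̂(1−p̂)(z/E)² = 0.503 × 0.497 × (1.960/0.03)² = 1067.07 — call this n₀.
Finite-population correction with N = 4,478: n = n₀ / (1 + (n₀−1)/N) = 1067.07 / 1.238 = 861.93
Round up: n = 862.

862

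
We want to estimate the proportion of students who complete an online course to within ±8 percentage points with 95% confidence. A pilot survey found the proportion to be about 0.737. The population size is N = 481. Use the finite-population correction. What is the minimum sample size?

For a proportion with margin E = 0.08 at 95% confidence, z = 1.960.
n = p̂(1−p̂)(z/E)² = 0.737 × 0.263 × (1.960/0.08)² = 116.35 — call this n₀.
Finite-population correction with N = 481: n = n₀ / (1 + (n₀−1)/N) = 116.35 / 1.24 = 93.83
Round up: n = 94.

94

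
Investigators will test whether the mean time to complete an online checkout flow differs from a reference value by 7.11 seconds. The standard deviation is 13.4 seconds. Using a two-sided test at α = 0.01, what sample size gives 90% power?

For a one-sample z-test, n = ((z_{α/2} + z_β)·σ/δ)².
z_{α/2} = 2.576 (two-sided α = 0.01); z_β = 1.282 (power 90% → β = 0.1).
n = (3.858 × 13.4 / 7.11)² = 52.87
Round up: n = 53.

53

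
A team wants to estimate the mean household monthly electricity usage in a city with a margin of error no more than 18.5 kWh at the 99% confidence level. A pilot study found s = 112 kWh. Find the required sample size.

244

For a mean, the margin of error is E = z·σ/√n, so n = (zσ/E)².
At 99% confidence, z = 2.576.
n = (2.576 × 112 / 18.5)² = 243.21
Round up: n = 244.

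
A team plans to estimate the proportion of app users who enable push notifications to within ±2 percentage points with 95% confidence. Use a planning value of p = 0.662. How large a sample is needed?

2149

For a proportion with margin E = 0.02 at 95% confidence, z = 1.960.
n = p̂(1−p̂)(z/E)² = 0.662 × 0.338 × (1.960/0.02)² = 2148.95
Round up: n = 2149.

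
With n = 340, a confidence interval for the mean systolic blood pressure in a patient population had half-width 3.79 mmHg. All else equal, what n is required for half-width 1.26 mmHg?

Margin of error scales as 1/√n, so n₂ = n₁·(E₁/E₂)².
n₂ = 340 × (3.79/1.26)² = 340 × 9.048 = 3076.32
Round up: n₂ = 3077.

3077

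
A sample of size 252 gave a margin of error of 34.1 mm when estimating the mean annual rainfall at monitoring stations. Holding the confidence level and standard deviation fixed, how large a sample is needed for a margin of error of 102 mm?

n = 29

Margin of error scales as 1/√n, so n₂ = n₁·(E₁/E₂)².
n₂ = 252 × (34.1/102)² = 252 × 0.1118 = 28.17
Round up: n₂ = 29.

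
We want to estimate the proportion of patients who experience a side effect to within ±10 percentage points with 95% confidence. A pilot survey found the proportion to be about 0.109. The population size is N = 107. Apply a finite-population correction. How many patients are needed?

28

For a proportion with margin E = 0.1 at 95% confidence, z = 1.960.
n = p̂(1−p̂)(z/E)² = 0.109 × 0.891 × (1.960/0.1)² = 37.31 — call this n₀.
Finite-population correction with N = 107: n = n₀ / (1 + (n₀−1)/N) = 37.31 / 1.339 = 27.86
Round up: n = 28.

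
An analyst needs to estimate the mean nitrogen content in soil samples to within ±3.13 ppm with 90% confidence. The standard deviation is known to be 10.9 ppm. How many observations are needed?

n = 33

For a mean, the margin of error is E = z·σ/√n, so n = (zσ/E)².
At 90% confidence, z = 1.645.
n = (1.645 × 10.9 / 3.13)² = 32.82
Round up: n = 33.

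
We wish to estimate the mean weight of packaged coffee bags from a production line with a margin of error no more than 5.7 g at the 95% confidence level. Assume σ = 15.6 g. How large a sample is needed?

n = 29

For a mean, the margin of error is E = z·σ/√n, so n = (zσ/E)².
At 95% confidence, z = 1.960.
n = (1.960 × 15.6 / 5.7)² = 28.77
Round up: n = 29.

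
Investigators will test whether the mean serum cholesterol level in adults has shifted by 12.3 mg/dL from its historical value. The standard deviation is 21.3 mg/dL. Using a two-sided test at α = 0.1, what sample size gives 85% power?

For a one-sample z-test, n = ((z_{α/2} + z_β)·σ/δ)².
z_{α/2} = 1.645 (two-sided α = 0.1); z_β = 1.036 (power 85% → β = 0.15).
n = (2.681 × 21.3 / 12.3)² = 21.55
Round up: n = 22.

n = 22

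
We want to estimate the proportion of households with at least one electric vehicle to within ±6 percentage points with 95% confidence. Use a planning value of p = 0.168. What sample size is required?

For a proportion with margin E = 0.06 at 95% confidence, z = 1.960.
n = p̂(1−p̂)(z/E)² = 0.168 × 0.832 × (1.960/0.06)² = 149.16
Round up: n = 150.

150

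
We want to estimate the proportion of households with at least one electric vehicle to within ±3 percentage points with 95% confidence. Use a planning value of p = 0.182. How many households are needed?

n = 636

For a proportion with margin E = 0.03 at 95% confidence, z = 1.960.
n = p̂(1−p̂)(z/E)² = 0.182 × 0.818 × (1.960/0.03)² = 635.47
Round up: n = 636.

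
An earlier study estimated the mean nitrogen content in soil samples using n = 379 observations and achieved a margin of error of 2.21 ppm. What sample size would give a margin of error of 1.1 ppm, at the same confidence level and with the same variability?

Margin of error scales as 1/√n, so n₂ = n₁·(E₁/E₂)².
n₂ = 379 × (2.21/1.1)² = 379 × 4.036 = 1529.64
Round up: n₂ = 1530.

1530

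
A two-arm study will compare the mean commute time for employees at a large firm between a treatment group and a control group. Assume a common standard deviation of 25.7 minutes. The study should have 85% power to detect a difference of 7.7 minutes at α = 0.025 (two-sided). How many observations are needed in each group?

240 per group

For two equal groups, n per group = 2·((z_{α/2} + z_β)·σ/δ)².
z_{α/2} = 2.241; z_β = 1.036 (power 85%).
n = 2 × (3.277 × 25.7 / 7.7)² = 2 × 119.63 = 239.26
Round up: n = 240 per group.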